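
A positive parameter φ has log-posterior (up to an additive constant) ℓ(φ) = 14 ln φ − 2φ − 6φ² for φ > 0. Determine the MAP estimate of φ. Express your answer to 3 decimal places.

ℓ'(φ) = 14/φ − 2 − 12φ. Setting this to zero and multiplying by φ: 12φ² + 2φ − 14 = 0.
φ = (−2 + √(2² + 4·12·14)) / (2·12) = (−2 + √676) / 24 = (−2 + 26)/24 = 1.
ℓ''(φ) = −14/φ² − 12 < 0, confirming a maximum.

φ̂_MAP = 1.000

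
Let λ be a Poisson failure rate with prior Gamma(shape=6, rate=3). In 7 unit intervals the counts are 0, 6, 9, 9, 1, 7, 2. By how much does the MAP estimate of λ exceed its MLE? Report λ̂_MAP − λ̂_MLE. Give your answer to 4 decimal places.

Σxᵢ = 34. Posterior is Gamma(40, 10); MAP = (40−1)/10 = 39/10 ≈ 3.90000.
MLE = x̄ = 34/7 ≈ 4.85714.
Difference = 39/10 − 34/7 = -67/70 ≈ -0.9571.

MAP − MLE = -0.9571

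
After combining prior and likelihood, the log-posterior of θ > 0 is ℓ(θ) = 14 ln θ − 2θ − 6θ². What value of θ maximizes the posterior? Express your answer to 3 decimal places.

ℓ'(θ) = 14/θ − 2 − 12θ. Setting this to zero and multiplying by θ: 12θ² + 2θ − 14 = 0.
θ = (−2 + √(2² + 4·12·14)) / (2·12) = (−2 + √676) / 24 = (−2 + 26)/24 = 1.
ℓ''(θ) = −14/θ² − 12 < 0, confirming a maximum.

θ̂_MAP = 1.000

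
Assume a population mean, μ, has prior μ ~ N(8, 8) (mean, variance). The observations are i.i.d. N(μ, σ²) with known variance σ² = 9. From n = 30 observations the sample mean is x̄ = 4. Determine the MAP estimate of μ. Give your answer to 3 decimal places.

μ̂_MAP = 4.145

n = 30, x̄ = 4.
For a Normal prior and Normal likelihood with known variance, the posterior is Normal; its mode equals its mean, the precision-weighted average.
Prior precision 1/σ₀² = 1/8 = 0.125; data precision n/σ² = 30/9 = 10/3.
μ̂ = (0.125·8 + (10/3)·4) / (0.125 + 10/3) = (43/3)/(83/24) = 344/83 ≈ 4.145.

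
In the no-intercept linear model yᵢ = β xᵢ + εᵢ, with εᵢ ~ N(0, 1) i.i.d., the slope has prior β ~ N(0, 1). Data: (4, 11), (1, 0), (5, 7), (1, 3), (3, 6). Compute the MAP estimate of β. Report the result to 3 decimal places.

β̂_MAP = 1.887

log p(β | y) = −Σ(yᵢ − βxᵢ)²/(2·1) − β²/(2·1) + const.
Setting the derivative to zero: Σxᵢ(yᵢ − βxᵢ)/1 − β/1 = 0, so β = Σxᵢyᵢ / (Σxᵢ² + σ²/τ²).
Σxᵢyᵢ = 4·11 + 1·0 + 5·7 + 1·3 + 3·6 = 100; Σxᵢ² = 52; σ²/τ² = 1.
β̂_MAP = 100 / (52 + 1) = 100/53 ≈ 1.887.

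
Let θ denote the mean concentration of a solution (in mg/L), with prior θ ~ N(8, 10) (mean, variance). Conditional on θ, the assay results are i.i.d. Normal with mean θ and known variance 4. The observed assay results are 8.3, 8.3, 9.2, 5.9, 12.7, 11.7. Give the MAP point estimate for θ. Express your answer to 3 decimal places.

θ̂_MAP = 9.266

n = 6; x̄ = (8.3 + 8.3 + 9.2 + 5.9 + 12.7 + 11.7)/6 = 56.1/6 = 9.35.
For a Normal prior and Normal likelihood with known variance, the posterior is Normal; its mode equals its mean, the precision-weighted average.
Prior precision 1/σ₀² = 1/10 = 0.1; data precision n/σ² = 6/4 = 1.5.
θ̂ = (0.1·8 + 1.5·9.35) / (0.1 + 1.5) = 14.825/1.6 = 9.265625 ≈ 9.266.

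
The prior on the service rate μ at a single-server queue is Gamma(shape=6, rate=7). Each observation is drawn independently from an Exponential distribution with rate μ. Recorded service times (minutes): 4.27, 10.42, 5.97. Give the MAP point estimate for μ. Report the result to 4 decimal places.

μ̂_MAP = 0.2892

The Exponential(rate=μ) likelihood is ∝ μ^n e^(−μΣtᵢ). Here n = 3 and Σtᵢ = 4.27 + 10.42 + 5.97 = 20.66.
Posterior ∝ μ^5e^(−7μ) · μ^3e^(−20.66μ) = μ^8e^(−27.66μ), i.e. Gamma(9, 27.66).
Mode = (a−1)/b = 8/27.66 ≈ 0.2892.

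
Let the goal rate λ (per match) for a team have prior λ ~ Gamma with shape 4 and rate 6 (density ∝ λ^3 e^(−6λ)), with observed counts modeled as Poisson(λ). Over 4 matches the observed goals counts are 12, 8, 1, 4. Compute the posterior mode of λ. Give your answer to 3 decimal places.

λ̂_MAP = 2.800

Σxᵢ = 12+8+1+4 = 25, with n = 4.
Posterior ∝ λ^3e^(−6λ) · λ^25e^(−4λ) = λ^28e^(−10λ), i.e. Gamma(shape=29, rate=10).
The mode of a Gamma(a, b) with a ≥ 1 (shape–rate) is (a−1)/b = 28/10 ≈ 2.800.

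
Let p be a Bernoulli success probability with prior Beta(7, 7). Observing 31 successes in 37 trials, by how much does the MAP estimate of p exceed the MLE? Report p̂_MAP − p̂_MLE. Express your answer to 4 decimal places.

Posterior is Beta(38, 13); MAP = (38−1)/(51−2) = 37/49 ≈ 0.75510.
MLE ignores the prior: p̂_MLE = k/n = 31/37 ≈ 0.83784.
Difference = 37/49 − 31/37 = -150/1813 ≈ -0.0827.

MAP − MLE = -0.0827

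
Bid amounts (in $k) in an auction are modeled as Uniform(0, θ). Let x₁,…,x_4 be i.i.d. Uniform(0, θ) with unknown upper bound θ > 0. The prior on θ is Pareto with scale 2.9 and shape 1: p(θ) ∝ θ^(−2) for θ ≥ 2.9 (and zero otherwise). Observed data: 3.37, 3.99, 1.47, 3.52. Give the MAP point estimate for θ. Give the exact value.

θ̂_MAP = 3.99

The Uniform(0, θ) likelihood is θ^(−n) for θ ≥ max(xᵢ), zero otherwise. Here max(xᵢ) = 3.99.
Posterior ∝ θ^(−2) · θ^(−4) = θ^(−6) on θ ≥ max(2.9, 3.99) = 3.99.
This density is strictly decreasing in θ, so the posterior mode lies at the lower boundary of the support.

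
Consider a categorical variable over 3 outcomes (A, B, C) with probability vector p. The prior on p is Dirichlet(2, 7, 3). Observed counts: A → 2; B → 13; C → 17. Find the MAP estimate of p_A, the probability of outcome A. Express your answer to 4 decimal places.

The posterior is Dirichlet(αᵢ + nᵢ) = Dirichlet(4, 20, 20).
For a Dirichlet(a₁,…,a_K) with all aᵢ > 1, the mode has j-th component (aⱼ − 1)/(Σaᵢ − K).
Here Σaᵢ = 44 and K = 3, so p_A = (4 − 1)/(44 − 3) = 3/41 ≈ 0.0732.

MAP estimate of p_A = 0.0732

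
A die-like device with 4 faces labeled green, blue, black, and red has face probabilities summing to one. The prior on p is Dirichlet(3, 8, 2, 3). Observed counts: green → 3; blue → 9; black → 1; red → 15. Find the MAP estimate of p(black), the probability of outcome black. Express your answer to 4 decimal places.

The posterior is Dirichlet(αᵢ + nᵢ) = Dirichlet(6, 17, 3, 18).
For a Dirichlet(a₁,…,a_K) with all aᵢ > 1, the mode has j-th component (aⱼ − 1)/(Σaᵢ − K).
Here Σaᵢ = 44 and K = 4, so p(black) = (3 − 1)/(44 − 4) = 2/40 ≈ 0.0500.

MAP estimate of p(black) = 0.0500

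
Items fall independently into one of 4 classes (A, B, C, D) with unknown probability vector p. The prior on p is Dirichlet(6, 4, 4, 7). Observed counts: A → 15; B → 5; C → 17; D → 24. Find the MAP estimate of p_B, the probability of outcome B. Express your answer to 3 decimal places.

MAP estimate of p_B = 0.103

The posterior is Dirichlet(αᵢ + nᵢ) = Dirichlet(21, 9, 21, 31).
For a Dirichlet(a₁,…,a_K) with all aᵢ > 1, the mode has j-th component (aⱼ − 1)/(Σaᵢ − K).
Here Σaᵢ = 82 and K = 4, so p_B = (9 − 1)/(82 − 4) = 8/78 ≈ 0.103.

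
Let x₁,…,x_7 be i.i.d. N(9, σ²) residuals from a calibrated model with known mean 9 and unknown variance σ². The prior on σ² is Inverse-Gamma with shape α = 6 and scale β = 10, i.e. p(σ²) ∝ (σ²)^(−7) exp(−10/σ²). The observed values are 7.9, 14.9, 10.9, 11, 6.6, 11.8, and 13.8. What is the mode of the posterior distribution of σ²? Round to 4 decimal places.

Sum of squared deviations about the known mean: SS = (7.9−9)² + (14.9−9)² + (10.9−9)² + (11−9)² + (6.6−9)² + (11.8−9)² + (13.8−9)² = 80.27.
The Normal likelihood contributes (σ²)^(−n/2) exp(−SS/(2σ²)), so the posterior is Inverse-Gamma(α + n/2, β + SS/2) = Inverse-Gamma(9.5, 50.135).
The mode of Inverse-Gamma(a, b) is b/(a+1) = 50.135/10.5 ≈ 4.7748.

σ̂²_MAP = 4.7748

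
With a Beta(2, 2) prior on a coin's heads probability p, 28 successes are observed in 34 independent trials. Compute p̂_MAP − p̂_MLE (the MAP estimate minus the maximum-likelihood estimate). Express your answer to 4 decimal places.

Posterior is Beta(30, 8); MAP = (30−1)/(38−2) = 29/36 ≈ 0.80556.
MLE ignores the prior: p̂_MLE = k/n = 28/34 ≈ 0.82353.
Difference = 29/36 − 28/34 = -11/612 ≈ -0.0180.

MAP − MLE = -0.0180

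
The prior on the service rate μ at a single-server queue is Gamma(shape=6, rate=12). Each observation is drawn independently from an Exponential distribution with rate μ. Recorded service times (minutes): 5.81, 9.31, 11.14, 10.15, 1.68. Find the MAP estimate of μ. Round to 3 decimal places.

μ̂_MAP = 0.200

The Exponential(rate=μ) likelihood is ∝ μ^n e^(−μΣtᵢ). Here n = 5 and Σtᵢ = 5.81 + 9.31 + 11.14 + 10.15 + 1.68 = 38.09.
Posterior ∝ μ^5e^(−12μ) · μ^5e^(−38.09μ) = μ^10e^(−50.09μ), i.e. Gamma(11, 50.09).
Mode = (a−1)/b = 10/50.09 ≈ 0.200.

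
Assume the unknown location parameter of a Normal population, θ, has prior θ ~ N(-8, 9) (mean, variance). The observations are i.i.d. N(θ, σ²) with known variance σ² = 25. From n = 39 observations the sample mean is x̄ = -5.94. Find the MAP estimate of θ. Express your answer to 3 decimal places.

n = 39, x̄ = -5.94.
For a Normal prior and Normal likelihood with known variance, the posterior is Normal; its mode equals its mean, the precision-weighted average.
Prior precision 1/σ₀² = 1/9; data precision n/σ² = 39/25 = 1.56.
θ̂ = ((1/9)·(-8) + 1.56·(-5.94)) / (1/9 + 1.56) = (-114247/11250)/(376/225) = -114247/18800 ≈ -6.077.

θ̂_MAP = -6.077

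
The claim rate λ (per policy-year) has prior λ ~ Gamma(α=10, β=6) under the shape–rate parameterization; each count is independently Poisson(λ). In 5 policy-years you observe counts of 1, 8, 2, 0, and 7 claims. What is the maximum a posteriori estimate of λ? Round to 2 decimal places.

λ̂_MAP = 2.45

Σxᵢ = 1+8+2+0+7 = 18, with n = 5.
Posterior ∝ λ^9e^(−6λ) · λ^18e^(−5λ) = λ^27e^(−11λ), i.e. Gamma(shape=28, rate=11).
The mode of a Gamma(a, b) with a ≥ 1 (shape–rate) is (a−1)/b = 27/11 ≈ 2.45.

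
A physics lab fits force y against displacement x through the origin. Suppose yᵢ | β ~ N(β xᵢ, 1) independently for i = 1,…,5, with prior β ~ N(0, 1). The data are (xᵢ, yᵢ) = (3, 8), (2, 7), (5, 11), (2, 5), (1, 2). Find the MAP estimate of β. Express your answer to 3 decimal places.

β̂_MAP = 2.386

log p(β | y) = −Σ(yᵢ − βxᵢ)²/(2·1) − β²/(2·1) + const.
Setting the derivative to zero: Σxᵢ(yᵢ − βxᵢ)/1 − β/1 = 0, so β = Σxᵢyᵢ / (Σxᵢ² + σ²/τ²).
Σxᵢyᵢ = 3·8 + 2·7 + 5·11 + 2·5 + 1·2 = 105; Σxᵢ² = 43; σ²/τ² = 1.
β̂_MAP = 105 / (43 + 1) = 105/44 ≈ 2.386.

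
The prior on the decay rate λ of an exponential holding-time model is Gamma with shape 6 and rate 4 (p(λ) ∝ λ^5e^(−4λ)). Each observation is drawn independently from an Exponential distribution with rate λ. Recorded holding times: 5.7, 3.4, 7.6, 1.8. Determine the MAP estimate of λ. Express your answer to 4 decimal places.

λ̂_MAP = 0.4000

The Exponential(rate=λ) likelihood is ∝ λ^n e^(−λΣtᵢ). Here n = 4 and Σtᵢ = 5.7 + 3.4 + 7.6 + 1.8 = 18.5.
Posterior ∝ λ^5e^(−4λ) · λ^4e^(−18.5λ) = λ^9e^(−22.5λ), i.e. Gamma(10, 22.5).
Mode = (a−1)/b = 9/22.5 ≈ 0.4000.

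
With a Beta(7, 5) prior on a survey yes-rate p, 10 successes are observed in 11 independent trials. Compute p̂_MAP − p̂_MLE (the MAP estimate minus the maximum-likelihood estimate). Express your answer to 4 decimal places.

Posterior is Beta(17, 6); MAP = (17−1)/(23−2) = 16/21 ≈ 0.76190.
MLE ignores the prior: p̂_MLE = k/n = 10/11 ≈ 0.90909.
Difference = 16/21 − 10/11 = -34/231 ≈ -0.1472.

MAP − MLE = -0.1472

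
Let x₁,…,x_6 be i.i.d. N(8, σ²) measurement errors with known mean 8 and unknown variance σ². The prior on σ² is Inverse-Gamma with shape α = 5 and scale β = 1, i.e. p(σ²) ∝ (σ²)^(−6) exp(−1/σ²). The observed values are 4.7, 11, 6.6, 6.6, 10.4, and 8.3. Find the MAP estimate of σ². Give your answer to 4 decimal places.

σ̂²_MAP = 1.7589

Sum of squared deviations about the known mean: SS = (4.7−8)² + (11−8)² + (6.6−8)² + (6.6−8)² + (10.4−8)² + (8.3−8)² = 29.66.
The Normal likelihood contributes (σ²)^(−n/2) exp(−SS/(2σ²)), so the posterior is Inverse-Gamma(α + n/2, β + SS/2) = Inverse-Gamma(8, 15.83).
The mode of Inverse-Gamma(a, b) is b/(a+1) = 15.83/9 ≈ 1.7589.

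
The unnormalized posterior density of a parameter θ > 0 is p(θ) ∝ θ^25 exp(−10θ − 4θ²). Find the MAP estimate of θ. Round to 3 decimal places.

θ̂_MAP = 1.250

ℓ'(θ) = 25/θ − 10 − 8θ. Setting this to zero and multiplying by θ: 8θ² + 10θ − 25 = 0.
θ = (−10 + √(10² + 4·8·25)) / (2·8) = (−10 + √900) / 16 = (−10 + 30)/16 = 5/4.
ℓ''(θ) = −25/θ² − 8 < 0, confirming a maximum.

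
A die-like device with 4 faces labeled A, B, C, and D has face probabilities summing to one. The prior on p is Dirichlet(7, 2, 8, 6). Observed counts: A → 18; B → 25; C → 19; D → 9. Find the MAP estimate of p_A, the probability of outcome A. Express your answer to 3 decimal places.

The posterior is Dirichlet(αᵢ + nᵢ) = Dirichlet(25, 27, 27, 15).
For a Dirichlet(a₁,…,a_K) with all aᵢ > 1, the mode has j-th component (aⱼ − 1)/(Σaᵢ − K).
Here Σaᵢ = 94 and K = 4, so p_A = (25 − 1)/(94 − 4) = 24/90 ≈ 0.267.

MAP estimate of p_A = 0.267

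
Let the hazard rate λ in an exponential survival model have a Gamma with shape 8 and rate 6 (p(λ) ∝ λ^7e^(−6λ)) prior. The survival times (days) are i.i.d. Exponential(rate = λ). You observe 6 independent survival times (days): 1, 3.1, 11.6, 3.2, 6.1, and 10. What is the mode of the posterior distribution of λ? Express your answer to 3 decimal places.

The Exponential(rate=λ) likelihood is ∝ λ^n e^(−λΣtᵢ). Here n = 6 and Σtᵢ = 1 + 3.1 + 11.6 + 3.2 + 6.1 + 10 = 35.
Posterior ∝ λ^7e^(−6λ) · λ^6e^(−35λ) = λ^13e^(−41λ), i.e. Gamma(14, 41).
Mode = (a−1)/b = 13/41 ≈ 0.317.

λ̂_MAP = 0.317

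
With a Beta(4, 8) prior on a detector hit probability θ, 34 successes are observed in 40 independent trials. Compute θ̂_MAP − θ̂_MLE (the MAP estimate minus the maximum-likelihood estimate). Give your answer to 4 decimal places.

Posterior is Beta(38, 14); MAP = (38−1)/(52−2) = 37/50 ≈ 0.74000.
MLE ignores the prior: θ̂_MLE = k/n = 34/40 ≈ 0.85000.
Difference = 37/50 − 34/40 = -11/100 ≈ -0.1100.

MAP − MLE = -0.1100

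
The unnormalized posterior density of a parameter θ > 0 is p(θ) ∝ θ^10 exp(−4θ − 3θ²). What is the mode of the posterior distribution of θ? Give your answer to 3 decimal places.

θ̂_MAP = 1.000

ℓ'(θ) = 10/θ − 4 − 6θ. Setting this to zero and multiplying by θ: 6θ² + 4θ − 10 = 0.
θ = (−4 + √(4² + 4·6·10)) / (2·6) = (−4 + √256) / 12 = (−4 + 16)/12 = 1.
ℓ''(θ) = −10/θ² − 6 < 0, confirming a maximum.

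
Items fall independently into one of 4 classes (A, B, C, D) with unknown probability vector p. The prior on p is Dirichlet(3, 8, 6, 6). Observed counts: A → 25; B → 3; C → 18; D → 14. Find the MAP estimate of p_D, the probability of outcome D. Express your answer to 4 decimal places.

The posterior is Dirichlet(αᵢ + nᵢ) = Dirichlet(28, 11, 24, 20).
For a Dirichlet(a₁,…,a_K) with all aᵢ > 1, the mode has j-th component (aⱼ − 1)/(Σaᵢ − K).
Here Σaᵢ = 83 and K = 4, so p_D = (20 − 1)/(83 − 4) = 19/79 ≈ 0.2405.

MAP estimate of p_D = 0.2405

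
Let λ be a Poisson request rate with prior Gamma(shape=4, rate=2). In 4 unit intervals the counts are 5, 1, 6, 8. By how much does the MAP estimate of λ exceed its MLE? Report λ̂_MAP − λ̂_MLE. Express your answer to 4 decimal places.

MAP − MLE = -1.1667

Σxᵢ = 20. Posterior is Gamma(24, 6); MAP = (24−1)/6 = 23/6 ≈ 3.83333.
MLE = x̄ = 20/4 ≈ 5.00000.
Difference = 23/6 − 20/4 = -7/6 ≈ -1.1667.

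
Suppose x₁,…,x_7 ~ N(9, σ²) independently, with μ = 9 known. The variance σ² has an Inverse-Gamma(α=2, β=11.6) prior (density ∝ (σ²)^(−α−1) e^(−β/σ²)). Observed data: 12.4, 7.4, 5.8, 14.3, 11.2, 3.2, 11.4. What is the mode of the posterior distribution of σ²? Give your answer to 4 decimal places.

σ̂²_MAP = 9.2223

Sum of squared deviations about the known mean: SS = (12.4−9)² + (7.4−9)² + (5.8−9)² + (14.3−9)² + (11.2−9)² + (3.2−9)² + (11.4−9)² = 96.69.
The Normal likelihood contributes (σ²)^(−n/2) exp(−SS/(2σ²)), so the posterior is Inverse-Gamma(α + n/2, β + SS/2) = Inverse-Gamma(5.5, 59.945).
The mode of Inverse-Gamma(a, b) is b/(a+1) = 59.945/6.5 ≈ 9.2223.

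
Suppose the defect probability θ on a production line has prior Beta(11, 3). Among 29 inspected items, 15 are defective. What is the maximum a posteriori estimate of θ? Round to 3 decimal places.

θ̂_MAP = 0.610

Prior: Beta(11, 3).
Data: 15 successes in 29 trials. The binomial likelihood contributes θ^15(1−θ)^14, so the posterior is Beta(11+15, 3+14) = Beta(26, 17).
For Beta(a, b) with a, b > 1 the mode is (a−1)/(a+b−2) = 25/41 ≈ 0.610.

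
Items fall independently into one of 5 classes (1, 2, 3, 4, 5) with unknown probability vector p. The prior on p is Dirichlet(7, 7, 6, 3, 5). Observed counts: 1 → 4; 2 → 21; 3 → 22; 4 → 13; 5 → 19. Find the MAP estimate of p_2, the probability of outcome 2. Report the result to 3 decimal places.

The posterior is Dirichlet(αᵢ + nᵢ) = Dirichlet(11, 28, 28, 16, 24).
For a Dirichlet(a₁,…,a_K) with all aᵢ > 1, the mode has j-th component (aⱼ − 1)/(Σaᵢ − K).
Here Σaᵢ = 107 and K = 5, so p_2 = (28 − 1)/(107 − 5) = 27/102 ≈ 0.265.

MAP estimate: 0.265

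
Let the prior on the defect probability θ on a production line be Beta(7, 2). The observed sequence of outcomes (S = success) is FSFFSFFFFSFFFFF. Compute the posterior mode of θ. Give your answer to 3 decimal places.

Prior: Beta(7, 2).
Data: 3 successes in 15 trials (from the sequence). The binomial likelihood contributes θ^3(1−θ)^12, so the posterior is Beta(7+3, 2+12) = Beta(10, 14).
For Beta(a, b) with a, b > 1 the mode is (a−1)/(a+b−2) = 9/22 ≈ 0.409.

θ̂_MAP = 0.409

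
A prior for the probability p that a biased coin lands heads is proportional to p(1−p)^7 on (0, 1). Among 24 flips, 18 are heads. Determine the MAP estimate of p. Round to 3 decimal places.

The prior density ∝ p(1−p)^7 is the kernel of Beta(2, 8).
Data: 18 successes in 24 trials. The binomial likelihood contributes p^18(1−p)^6, so the posterior is Beta(2+18, 8+6) = Beta(20, 14).
For Beta(a, b) with a, b > 1 the mode is (a−1)/(a+b−2) = 19/32 ≈ 0.594.

p̂_MAP = 0.594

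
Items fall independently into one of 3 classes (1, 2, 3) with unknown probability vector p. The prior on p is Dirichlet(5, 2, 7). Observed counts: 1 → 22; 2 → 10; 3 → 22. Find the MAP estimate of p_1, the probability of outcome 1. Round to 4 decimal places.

MAP estimate: 0.4000

The posterior is Dirichlet(αᵢ + nᵢ) = Dirichlet(27, 12, 29).
For a Dirichlet(a₁,…,a_K) with all aᵢ > 1, the mode has j-th component (aⱼ − 1)/(Σaᵢ − K).
Here Σaᵢ = 68 and K = 3, so p_1 = (27 − 1)/(68 − 3) = 26/65 ≈ 0.4000.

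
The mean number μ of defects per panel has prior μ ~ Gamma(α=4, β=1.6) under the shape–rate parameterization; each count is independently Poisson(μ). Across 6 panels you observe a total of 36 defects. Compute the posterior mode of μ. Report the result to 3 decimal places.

Σxᵢ = 36, n = 6.
Posterior ∝ μ^3e^(−1.6μ) · μ^36e^(−6μ) = μ^39e^(−7.6μ), i.e. Gamma(shape=40, rate=7.6).
The mode of a Gamma(a, b) with a ≥ 1 (shape–rate) is (a−1)/b = 39/7.6 ≈ 5.132.

μ̂_MAP = 5.132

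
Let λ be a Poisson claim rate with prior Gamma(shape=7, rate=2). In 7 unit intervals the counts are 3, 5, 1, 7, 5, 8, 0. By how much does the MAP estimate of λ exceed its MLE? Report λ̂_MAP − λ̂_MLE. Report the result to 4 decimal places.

MAP − MLE = -0.2540

Σxᵢ = 29. Posterior is Gamma(36, 9); MAP = (36−1)/9 = 35/9 ≈ 3.88889.
MLE = x̄ = 29/7 ≈ 4.14286.
Difference = 35/9 − 29/7 = -16/63 ≈ -0.2540.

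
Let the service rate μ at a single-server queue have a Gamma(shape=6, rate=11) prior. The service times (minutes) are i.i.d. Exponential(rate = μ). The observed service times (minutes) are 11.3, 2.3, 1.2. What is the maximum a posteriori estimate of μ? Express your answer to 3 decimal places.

The Exponential(rate=μ) likelihood is ∝ μ^n e^(−μΣtᵢ). Here n = 3 and Σtᵢ = 11.3 + 2.3 + 1.2 = 14.8.
Posterior ∝ μ^5e^(−11μ) · μ^3e^(−14.8μ) = μ^8e^(−25.8μ), i.e. Gamma(9, 25.8).
Mode = (a−1)/b = 8/25.8 ≈ 0.310.

μ̂_MAP = 0.310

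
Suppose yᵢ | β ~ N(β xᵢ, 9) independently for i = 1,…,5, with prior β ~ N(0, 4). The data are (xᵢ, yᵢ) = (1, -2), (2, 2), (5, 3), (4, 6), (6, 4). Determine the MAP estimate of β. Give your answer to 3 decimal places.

log p(β | y) = −Σ(yᵢ − βxᵢ)²/(2·9) − β²/(2·4) + const.
Setting the derivative to zero: Σxᵢ(yᵢ − βxᵢ)/9 − β/4 = 0, so β = Σxᵢyᵢ / (Σxᵢ² + σ²/τ²).
Σxᵢyᵢ = 1·(-2) + 2·2 + 5·3 + 4·6 + 6·4 = 65; Σxᵢ² = 82; σ²/τ² = 2.25.
β̂_MAP = 65 / (82 + 2.25) = 65/84.25 ≈ 0.772.

β̂_MAP = 0.772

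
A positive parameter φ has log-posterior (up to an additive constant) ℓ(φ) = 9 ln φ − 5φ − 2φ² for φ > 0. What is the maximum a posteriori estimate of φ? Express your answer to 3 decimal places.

φ̂_MAP = 1.000

ℓ'(φ) = 9/φ − 5 − 4φ. Setting this to zero and multiplying by φ: 4φ² + 5φ − 9 = 0.
φ = (−5 + √(5² + 4·4·9)) / (2·4) = (−5 + √169) / 8 = (−5 + 13)/8 = 1.
ℓ''(φ) = −9/φ² − 4 < 0, confirming a maximum.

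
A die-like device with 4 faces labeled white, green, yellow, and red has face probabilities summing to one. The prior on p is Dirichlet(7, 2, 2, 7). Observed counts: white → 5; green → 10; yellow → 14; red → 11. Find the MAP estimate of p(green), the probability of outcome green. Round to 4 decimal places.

The posterior is Dirichlet(αᵢ + nᵢ) = Dirichlet(12, 12, 16, 18).
For a Dirichlet(a₁,…,a_K) with all aᵢ > 1, the mode has j-th component (aⱼ − 1)/(Σaᵢ − K).
Here Σaᵢ = 58 and K = 4, so p(green) = (12 − 1)/(58 − 4) = 11/54 ≈ 0.2037.

MAP estimate of p(green) = 0.2037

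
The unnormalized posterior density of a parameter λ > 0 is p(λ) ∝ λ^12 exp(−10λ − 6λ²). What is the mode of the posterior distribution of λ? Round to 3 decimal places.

λ̂_MAP = 0.667

ℓ'(λ) = 12/λ − 10 − 12λ. Setting this to zero and multiplying by λ: 12λ² + 10λ − 12 = 0.
λ = (−10 + √(10² + 4·12·12)) / (2·12) = (−10 + √676) / 24 = (−10 + 26)/24 = 2/3.
ℓ''(λ) = −12/λ² − 12 < 0, confirming a maximum.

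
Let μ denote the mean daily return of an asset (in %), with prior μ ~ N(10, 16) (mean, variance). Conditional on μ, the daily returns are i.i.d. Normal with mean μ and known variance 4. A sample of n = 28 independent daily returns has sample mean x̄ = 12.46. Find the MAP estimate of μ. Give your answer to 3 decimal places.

μ̂_MAP = 12.438

n = 28, x̄ = 12.46.
For a Normal prior and Normal likelihood with known variance, the posterior is Normal; its mode equals its mean, the precision-weighted average.
Prior precision 1/σ₀² = 1/16 = 0.0625; data precision n/σ² = 28/4 = 7.
μ̂ = (0.0625·10 + 7·12.46) / (0.0625 + 7) = 87.845/7.0625 = 35138/2825 ≈ 12.438.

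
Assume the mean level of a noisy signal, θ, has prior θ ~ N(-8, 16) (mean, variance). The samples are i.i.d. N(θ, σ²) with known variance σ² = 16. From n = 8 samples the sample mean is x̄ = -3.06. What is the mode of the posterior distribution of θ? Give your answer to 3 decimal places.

θ̂_MAP = -3.609

n = 8, x̄ = -3.06.
For a Normal prior and Normal likelihood with known variance, the posterior is Normal; its mode equals its mean, the precision-weighted average.
Prior precision 1/σ₀² = 1/16 = 0.0625; data precision n/σ² = 8/16 = 0.5.
θ̂ = (0.0625·(-8) + 0.5·(-3.06)) / (0.0625 + 0.5) = (-2.03)/0.5625 = -812/225 ≈ -3.609.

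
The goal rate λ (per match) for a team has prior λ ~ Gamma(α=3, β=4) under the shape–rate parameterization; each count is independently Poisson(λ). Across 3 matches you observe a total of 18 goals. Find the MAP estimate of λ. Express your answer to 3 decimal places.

Σxᵢ = 18, n = 3.
Posterior ∝ λ^2e^(−4λ) · λ^18e^(−3λ) = λ^20e^(−7λ), i.e. Gamma(shape=21, rate=7).
The mode of a Gamma(a, b) with a ≥ 1 (shape–rate) is (a−1)/b = 20/7 ≈ 2.857.

λ̂_MAP = 2.857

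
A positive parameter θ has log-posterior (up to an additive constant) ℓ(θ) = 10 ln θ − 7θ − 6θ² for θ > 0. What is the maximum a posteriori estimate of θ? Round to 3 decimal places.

ℓ'(θ) = 10/θ − 7 − 12θ. Setting this to zero and multiplying by θ: 12θ² + 7θ − 10 = 0.
θ = (−7 + √(7² + 4·12·10)) / (2·12) = (−7 + √529) / 24 = (−7 + 23)/24 = 2/3.
ℓ''(θ) = −10/θ² − 12 < 0, confirming a maximum.

θ̂_MAP = 0.667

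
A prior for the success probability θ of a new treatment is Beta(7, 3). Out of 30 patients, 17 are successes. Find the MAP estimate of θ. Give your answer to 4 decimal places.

Prior: Beta(7, 3).
Data: 17 successes in 30 trials. The binomial likelihood contributes θ^17(1−θ)^13, so the posterior is Beta(7+17, 3+13) = Beta(24, 16).
For Beta(a, b) with a, b > 1 the mode is (a−1)/(a+b−2) = 23/38 ≈ 0.6053.

θ̂_MAP = 0.6053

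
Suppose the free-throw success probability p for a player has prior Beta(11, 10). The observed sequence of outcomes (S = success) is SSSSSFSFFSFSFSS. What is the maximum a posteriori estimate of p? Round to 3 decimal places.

p̂_MAP = 0.588

Prior: Beta(11, 10).
Data: 10 successes in 15 trials (from the sequence). The binomial likelihood contributes p^10(1−p)^5, so the posterior is Beta(11+10, 10+5) = Beta(21, 15).
For Beta(a, b) with a, b > 1 the mode is (a−1)/(a+b−2) = 20/34 ≈ 0.588.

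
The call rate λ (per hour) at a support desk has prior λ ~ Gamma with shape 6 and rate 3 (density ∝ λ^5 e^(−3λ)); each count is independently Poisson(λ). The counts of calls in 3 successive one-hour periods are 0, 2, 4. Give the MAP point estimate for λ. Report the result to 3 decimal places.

λ̂_MAP = 1.833

Σxᵢ = 0+2+4 = 6, with n = 3.
Posterior ∝ λ^5e^(−3λ) · λ^6e^(−3λ) = λ^11e^(−6λ), i.e. Gamma(shape=12, rate=6).
The mode of a Gamma(a, b) with a ≥ 1 (shape–rate) is (a−1)/b = 11/6 ≈ 1.833.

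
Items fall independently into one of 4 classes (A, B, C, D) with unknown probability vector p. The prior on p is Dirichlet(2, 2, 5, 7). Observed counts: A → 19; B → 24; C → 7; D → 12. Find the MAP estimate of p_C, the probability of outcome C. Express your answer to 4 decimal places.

The posterior is Dirichlet(αᵢ + nᵢ) = Dirichlet(21, 26, 12, 19).
For a Dirichlet(a₁,…,a_K) with all aᵢ > 1, the mode has j-th component (aⱼ − 1)/(Σaᵢ − K).
Here Σaᵢ = 78 and K = 4, so p_C = (12 − 1)/(78 − 4) = 11/74 ≈ 0.1486.

MAP estimate of p_C = 0.1486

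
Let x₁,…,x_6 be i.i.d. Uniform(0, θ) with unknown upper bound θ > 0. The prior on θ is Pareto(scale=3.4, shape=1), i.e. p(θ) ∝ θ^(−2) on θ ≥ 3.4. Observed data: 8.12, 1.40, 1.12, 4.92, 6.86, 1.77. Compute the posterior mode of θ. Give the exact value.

The Uniform(0, θ) likelihood is θ^(−n) for θ ≥ max(xᵢ), zero otherwise. Here max(xᵢ) = 8.12.
Posterior ∝ θ^(−2) · θ^(−6) = θ^(−8) on θ ≥ max(3.4, 8.12) = 8.12.
This density is strictly decreasing in θ, so the posterior mode lies at the lower boundary of the support.

θ̂_MAP = 8.12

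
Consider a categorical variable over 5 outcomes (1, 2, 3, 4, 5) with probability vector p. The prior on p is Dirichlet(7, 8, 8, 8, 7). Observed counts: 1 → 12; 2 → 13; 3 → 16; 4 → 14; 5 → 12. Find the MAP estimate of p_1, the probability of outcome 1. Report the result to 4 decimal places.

The posterior is Dirichlet(αᵢ + nᵢ) = Dirichlet(19, 21, 24, 22, 19).
For a Dirichlet(a₁,…,a_K) with all aᵢ > 1, the mode has j-th component (aⱼ − 1)/(Σaᵢ − K).
Here Σaᵢ = 105 and K = 5, so p_1 = (19 − 1)/(105 − 5) = 18/100 ≈ 0.1800.

MAP estimate: 0.1800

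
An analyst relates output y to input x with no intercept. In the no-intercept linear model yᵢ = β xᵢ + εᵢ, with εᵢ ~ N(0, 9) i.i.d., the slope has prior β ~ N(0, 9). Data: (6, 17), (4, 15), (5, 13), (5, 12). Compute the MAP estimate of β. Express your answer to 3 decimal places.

β̂_MAP = 2.786

log p(β | y) = −Σ(yᵢ − βxᵢ)²/(2·9) − β²/(2·9) + const.
Setting the derivative to zero: Σxᵢ(yᵢ − βxᵢ)/9 − β/9 = 0, so β = Σxᵢyᵢ / (Σxᵢ² + σ²/τ²).
Σxᵢyᵢ = 6·17 + 4·15 + 5·13 + 5·12 = 287; Σxᵢ² = 102; σ²/τ² = 1.
β̂_MAP = 287 / (102 + 1) = 287/103 ≈ 2.786.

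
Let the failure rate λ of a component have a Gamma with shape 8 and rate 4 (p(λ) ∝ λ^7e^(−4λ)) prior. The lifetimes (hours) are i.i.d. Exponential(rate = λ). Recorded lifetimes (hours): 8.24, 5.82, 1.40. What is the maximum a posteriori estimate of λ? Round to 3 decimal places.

The Exponential(rate=λ) likelihood is ∝ λ^n e^(−λΣtᵢ). Here n = 3 and Σtᵢ = 8.24 + 5.82 + 1.40 = 15.46.
Posterior ∝ λ^7e^(−4λ) · λ^3e^(−15.46λ) = λ^10e^(−19.46λ), i.e. Gamma(11, 19.46).
Mode = (a−1)/b = 10/19.46 ≈ 0.514.

λ̂_MAP = 0.514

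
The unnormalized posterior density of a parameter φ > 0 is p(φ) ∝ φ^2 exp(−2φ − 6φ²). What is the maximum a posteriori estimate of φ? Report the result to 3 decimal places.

φ̂_MAP = 0.333

ℓ'(φ) = 2/φ − 2 − 12φ. Setting this to zero and multiplying by φ: 12φ² + 2φ − 2 = 0.
φ = (−2 + √(2² + 4·12·2)) / (2·12) = (−2 + √100) / 24 = (−2 + 10)/24 = 1/3.
ℓ''(φ) = −2/φ² − 12 < 0, confirming a maximum.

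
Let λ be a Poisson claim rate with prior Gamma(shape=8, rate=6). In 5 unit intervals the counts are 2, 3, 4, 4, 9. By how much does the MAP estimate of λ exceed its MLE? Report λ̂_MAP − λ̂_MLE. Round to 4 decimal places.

MAP − MLE = -1.7636

Σxᵢ = 22. Posterior is Gamma(30, 11); MAP = (30−1)/11 = 29/11 ≈ 2.63636.
MLE = x̄ = 22/5 ≈ 4.40000.
Difference = 29/11 − 22/5 = -97/55 ≈ -1.7636.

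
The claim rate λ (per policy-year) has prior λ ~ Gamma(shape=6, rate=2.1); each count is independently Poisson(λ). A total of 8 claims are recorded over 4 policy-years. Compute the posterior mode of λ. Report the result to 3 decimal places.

λ̂_MAP = 2.131

Σxᵢ = 8, n = 4.
Posterior ∝ λ^5e^(−2.1λ) · λ^8e^(−4λ) = λ^13e^(−6.1λ), i.e. Gamma(shape=14, rate=6.1).
The mode of a Gamma(a, b) with a ≥ 1 (shape–rate) is (a−1)/b = 13/6.1 ≈ 2.131.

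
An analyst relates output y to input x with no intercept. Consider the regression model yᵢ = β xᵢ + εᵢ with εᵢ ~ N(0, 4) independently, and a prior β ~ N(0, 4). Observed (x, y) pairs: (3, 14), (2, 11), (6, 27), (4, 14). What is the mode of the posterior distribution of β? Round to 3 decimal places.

log p(β | y) = −Σ(yᵢ − βxᵢ)²/(2·4) − β²/(2·4) + const.
Setting the derivative to zero: Σxᵢ(yᵢ − βxᵢ)/4 − β/4 = 0, so β = Σxᵢyᵢ / (Σxᵢ² + σ²/τ²).
Σxᵢyᵢ = 3·14 + 2·11 + 6·27 + 4·14 = 282; Σxᵢ² = 65; σ²/τ² = 1.
β̂_MAP = 282 / (65 + 1) = 282/66 ≈ 4.273.

β̂_MAP = 4.273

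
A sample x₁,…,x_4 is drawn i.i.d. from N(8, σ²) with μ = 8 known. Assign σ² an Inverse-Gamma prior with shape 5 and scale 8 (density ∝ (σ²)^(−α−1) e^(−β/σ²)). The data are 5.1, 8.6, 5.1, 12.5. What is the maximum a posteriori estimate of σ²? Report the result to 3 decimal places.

Sum of squared deviations about the known mean: SS = (5.1−8)² + (8.6−8)² + (5.1−8)² + (12.5−8)² = 37.43.
The Normal likelihood contributes (σ²)^(−n/2) exp(−SS/(2σ²)), so the posterior is Inverse-Gamma(α + n/2, β + SS/2) = Inverse-Gamma(7, 26.715).
The mode of Inverse-Gamma(a, b) is b/(a+1) = 26.715/8 ≈ 3.339.

σ̂²_MAP = 3.339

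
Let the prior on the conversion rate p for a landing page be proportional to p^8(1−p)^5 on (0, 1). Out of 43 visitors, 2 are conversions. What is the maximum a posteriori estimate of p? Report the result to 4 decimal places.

p̂_MAP = 0.1786

The prior density ∝ p^8(1−p)^5 is the kernel of Beta(9, 6).
Data: 2 successes in 43 trials. The binomial likelihood contributes p^2(1−p)^41, so the posterior is Beta(9+2, 6+41) = Beta(11, 47).
For Beta(a, b) with a, b > 1 the mode is (a−1)/(a+b−2) = 10/56 ≈ 0.1786.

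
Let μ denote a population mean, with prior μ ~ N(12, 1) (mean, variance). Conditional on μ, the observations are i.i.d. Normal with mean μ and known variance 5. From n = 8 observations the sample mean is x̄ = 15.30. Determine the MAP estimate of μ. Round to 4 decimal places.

μ̂_MAP = 14.0308

n = 8, x̄ = 15.30.
For a Normal prior and Normal likelihood with known variance, the posterior is Normal; its mode equals its mean, the precision-weighted average.
Prior precision 1/σ₀² = 1/1 = 1; data precision n/σ² = 8/5 = 1.6.
μ̂ = (1·12 + 1.6·15.3) / (1 + 1.6) = 36.48/2.6 = 912/65 ≈ 14.0308.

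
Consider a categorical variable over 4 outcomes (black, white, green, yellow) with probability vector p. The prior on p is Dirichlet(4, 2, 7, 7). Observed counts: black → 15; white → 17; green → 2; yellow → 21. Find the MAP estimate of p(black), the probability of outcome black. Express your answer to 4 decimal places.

MAP estimate of p(black) = 0.2535

The posterior is Dirichlet(αᵢ + nᵢ) = Dirichlet(19, 19, 9, 28).
For a Dirichlet(a₁,…,a_K) with all aᵢ > 1, the mode has j-th component (aⱼ − 1)/(Σaᵢ − K).
Here Σaᵢ = 75 and K = 4, so p(black) = (19 − 1)/(75 − 4) = 18/71 ≈ 0.2535.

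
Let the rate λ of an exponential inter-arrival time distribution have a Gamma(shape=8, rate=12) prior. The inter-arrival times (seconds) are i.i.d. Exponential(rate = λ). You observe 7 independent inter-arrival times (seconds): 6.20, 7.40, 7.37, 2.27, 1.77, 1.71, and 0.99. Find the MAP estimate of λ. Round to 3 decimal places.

The Exponential(rate=λ) likelihood is ∝ λ^n e^(−λΣtᵢ). Here n = 7 and Σtᵢ = 6.20 + 7.40 + 7.37 + 2.27 + 1.77 + 1.71 + 0.99 = 27.71.
Posterior ∝ λ^7e^(−12λ) · λ^7e^(−27.71λ) = λ^14e^(−39.71λ), i.e. Gamma(15, 39.71).
Mode = (a−1)/b = 14/39.71 ≈ 0.353.

λ̂_MAP = 0.353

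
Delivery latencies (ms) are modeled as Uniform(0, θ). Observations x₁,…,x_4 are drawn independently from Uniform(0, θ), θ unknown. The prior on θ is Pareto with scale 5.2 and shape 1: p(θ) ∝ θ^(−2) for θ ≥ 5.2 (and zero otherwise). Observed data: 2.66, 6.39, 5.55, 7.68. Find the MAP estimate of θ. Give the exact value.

The Uniform(0, θ) likelihood is θ^(−n) for θ ≥ max(xᵢ), zero otherwise. Here max(xᵢ) = 7.68.
Posterior ∝ θ^(−2) · θ^(−4) = θ^(−6) on θ ≥ max(5.2, 7.68) = 7.68.
This density is strictly decreasing in θ, so the posterior mode lies at the lower boundary of the support.

θ̂_MAP = 7.68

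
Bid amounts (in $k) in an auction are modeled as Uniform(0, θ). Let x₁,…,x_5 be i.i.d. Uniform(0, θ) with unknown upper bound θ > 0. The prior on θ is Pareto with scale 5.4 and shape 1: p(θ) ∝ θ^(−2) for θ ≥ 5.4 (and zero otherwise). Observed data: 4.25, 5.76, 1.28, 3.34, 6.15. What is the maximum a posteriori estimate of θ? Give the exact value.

θ̂_MAP = 6.15

The Uniform(0, θ) likelihood is θ^(−n) for θ ≥ max(xᵢ), zero otherwise. Here max(xᵢ) = 6.15.
Posterior ∝ θ^(−2) · θ^(−5) = θ^(−7) on θ ≥ max(5.4, 6.15) = 6.15.
This density is strictly decreasing in θ, so the posterior mode lies at the lower boundary of the support.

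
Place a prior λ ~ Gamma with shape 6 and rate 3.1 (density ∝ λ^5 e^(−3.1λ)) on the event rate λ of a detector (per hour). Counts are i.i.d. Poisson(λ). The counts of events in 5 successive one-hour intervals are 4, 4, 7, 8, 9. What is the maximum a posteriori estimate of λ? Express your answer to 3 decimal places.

Σxᵢ = 4+4+7+8+9 = 32, with n = 5.
Posterior ∝ λ^5e^(−3.1λ) · λ^32e^(−5λ) = λ^37e^(−8.1λ), i.e. Gamma(shape=38, rate=8.1).
The mode of a Gamma(a, b) with a ≥ 1 (shape–rate) is (a−1)/b = 37/8.1 ≈ 4.568.

λ̂_MAP = 4.568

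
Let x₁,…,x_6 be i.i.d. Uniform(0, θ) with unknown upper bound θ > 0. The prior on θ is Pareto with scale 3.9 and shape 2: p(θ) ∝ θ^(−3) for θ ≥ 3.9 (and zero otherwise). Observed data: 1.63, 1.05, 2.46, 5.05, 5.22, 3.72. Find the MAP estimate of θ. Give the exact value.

θ̂_MAP = 5.22

The Uniform(0, θ) likelihood is θ^(−n) for θ ≥ max(xᵢ), zero otherwise. Here max(xᵢ) = 5.22.
Posterior ∝ θ^(−3) · θ^(−6) = θ^(−9) on θ ≥ max(3.9, 5.22) = 5.22.
This density is strictly decreasing in θ, so the posterior mode lies at the lower boundary of the support.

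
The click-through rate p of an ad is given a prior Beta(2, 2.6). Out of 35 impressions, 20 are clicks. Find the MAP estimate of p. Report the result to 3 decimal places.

p̂_MAP = 0.559

Prior: Beta(2, 2.6).
Data: 20 successes in 35 trials. The binomial likelihood contributes p^20(1−p)^15, so the posterior is Beta(2+20, 2.6+15) = Beta(22, 17.6).
For Beta(a, b) with a, b > 1 the mode is (a−1)/(a+b−2) = 21/37.6 ≈ 0.559.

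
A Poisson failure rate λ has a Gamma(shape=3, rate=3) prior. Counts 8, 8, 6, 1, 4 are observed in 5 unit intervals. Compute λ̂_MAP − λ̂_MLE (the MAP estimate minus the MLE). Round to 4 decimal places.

MAP − MLE = -1.7750

Σxᵢ = 27. Posterior is Gamma(30, 8); MAP = (30−1)/8 = 29/8 ≈ 3.62500.
MLE = x̄ = 27/5 ≈ 5.40000.
Difference = 29/8 − 27/5 = -71/40 ≈ -1.7750.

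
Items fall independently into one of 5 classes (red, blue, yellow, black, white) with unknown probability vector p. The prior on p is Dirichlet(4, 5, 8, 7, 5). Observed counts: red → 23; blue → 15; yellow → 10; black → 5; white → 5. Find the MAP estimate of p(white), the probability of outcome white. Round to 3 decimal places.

MAP estimate of p(white) = 0.110

The posterior is Dirichlet(αᵢ + nᵢ) = Dirichlet(27, 20, 18, 12, 10).
For a Dirichlet(a₁,…,a_K) with all aᵢ > 1, the mode has j-th component (aⱼ − 1)/(Σaᵢ − K).
Here Σaᵢ = 87 and K = 5, so p(white) = (10 − 1)/(87 − 5) = 9/82 ≈ 0.110.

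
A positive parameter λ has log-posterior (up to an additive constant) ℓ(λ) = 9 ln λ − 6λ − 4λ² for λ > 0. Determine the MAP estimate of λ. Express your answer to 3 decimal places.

λ̂_MAP = 0.750

ℓ'(λ) = 9/λ − 6 − 8λ. Setting this to zero and multiplying by λ: 8λ² + 6λ − 9 = 0.
λ = (−6 + √(6² + 4·8·9)) / (2·8) = (−6 + √324) / 16 = (−6 + 18)/16 = 3/4.
ℓ''(λ) = −9/λ² − 8 < 0, confirming a maximum.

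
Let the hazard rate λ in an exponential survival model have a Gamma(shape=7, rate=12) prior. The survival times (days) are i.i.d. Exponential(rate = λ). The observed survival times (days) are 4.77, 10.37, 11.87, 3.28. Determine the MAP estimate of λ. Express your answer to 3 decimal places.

The Exponential(rate=λ) likelihood is ∝ λ^n e^(−λΣtᵢ). Here n = 4 and Σtᵢ = 4.77 + 10.37 + 11.87 + 3.28 = 30.29.
Posterior ∝ λ^6e^(−12λ) · λ^4e^(−30.29λ) = λ^10e^(−42.29λ), i.e. Gamma(11, 42.29).
Mode = (a−1)/b = 10/42.29 ≈ 0.236.

λ̂_MAP = 0.236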